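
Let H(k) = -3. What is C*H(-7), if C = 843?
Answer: -2529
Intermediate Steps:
C*H(-7) = 843*(-3) = -2529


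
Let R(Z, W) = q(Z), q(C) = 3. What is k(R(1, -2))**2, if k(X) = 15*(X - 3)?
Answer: 0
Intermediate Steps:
R(Z, W) = 3
k(X) = -45 + 15*X (k(X) = 15*(-3 + X) = -45 + 15*X)
k(R(1, -2))**2 = (-45 + 15*3)**2 = (-45 + 45)**2 = 0**2 = 0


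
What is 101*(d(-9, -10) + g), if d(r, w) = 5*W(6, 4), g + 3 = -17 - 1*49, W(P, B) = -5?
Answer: -9494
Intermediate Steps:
g = -69 (g = -3 + (-17 - 1*49) = -3 + (-17 - 49) = -3 - 66 = -69)
d(r, w) = -25 (d(r, w) = 5*(-5) = -25)
101*(d(-9, -10) + g) = 101*(-25 - 69) = 101*(-94) = -9494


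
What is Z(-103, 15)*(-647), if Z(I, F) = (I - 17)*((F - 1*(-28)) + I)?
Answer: -4658400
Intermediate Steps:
Z(I, F) = (-17 + I)*(28 + F + I) (Z(I, F) = (-17 + I)*((F + 28) + I) = (-17 + I)*((28 + F) + I) = (-17 + I)*(28 + F + I))
Z(-103, 15)*(-647) = (-476 + (-103)**2 - 17*15 + 11*(-103) + 15*(-103))*(-647) = (-476 + 10609 - 255 - 1133 - 1545)*(-647) = 7200*(-647) = -4658400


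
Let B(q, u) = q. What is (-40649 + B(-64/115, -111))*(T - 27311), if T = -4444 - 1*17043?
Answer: 228115961802/115 ≈ 1.9836e+9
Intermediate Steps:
T = -21487 (T = -4444 - 17043 = -21487)
(-40649 + B(-64/115, -111))*(T - 27311) = (-40649 - 64/115)*(-21487 - 27311) = (-40649 - 64*1/115)*(-48798) = (-40649 - 64/115)*(-48798) = -4674699/115*(-48798) = 228115961802/115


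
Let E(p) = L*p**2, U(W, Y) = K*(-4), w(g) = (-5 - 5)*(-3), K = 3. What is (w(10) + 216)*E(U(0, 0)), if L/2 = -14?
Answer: -991872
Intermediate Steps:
L = -28 (L = 2*(-14) = -28)
w(g) = 30 (w(g) = -10*(-3) = 30)
U(W, Y) = -12 (U(W, Y) = 3*(-4) = -12)
E(p) = -28*p**2
(w(10) + 216)*E(U(0, 0)) = (30 + 216)*(-28*(-12)**2) = 246*(-28*144) = 246*(-4032) = -991872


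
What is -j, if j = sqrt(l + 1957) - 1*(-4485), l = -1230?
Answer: -4485 - sqrt(727) ≈ -4512.0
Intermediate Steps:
j = 4485 + sqrt(727) (j = sqrt(-1230 + 1957) - 1*(-4485) = sqrt(727) + 4485 = 4485 + sqrt(727) ≈ 4512.0)
-j = -(4485 + sqrt(727)) = -4485 - sqrt(727)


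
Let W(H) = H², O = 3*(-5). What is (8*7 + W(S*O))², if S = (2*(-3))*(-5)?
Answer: 41028933136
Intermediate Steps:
O = -15
S = 30 (S = -6*(-5) = 30)
(8*7 + W(S*O))² = (8*7 + (30*(-15))²)² = (56 + (-450)²)² = (56 + 202500)² = 202556² = 41028933136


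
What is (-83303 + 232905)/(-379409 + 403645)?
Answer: 74801/12118 ≈ 6.1727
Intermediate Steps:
(-83303 + 232905)/(-379409 + 403645) = 149602/24236 = 149602*(1/24236) = 74801/12118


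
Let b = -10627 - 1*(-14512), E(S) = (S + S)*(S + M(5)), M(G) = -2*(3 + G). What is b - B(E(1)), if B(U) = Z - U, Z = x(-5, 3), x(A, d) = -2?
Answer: 3857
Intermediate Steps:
M(G) = -6 - 2*G
Z = -2
E(S) = 2*S*(-16 + S) (E(S) = (S + S)*(S + (-6 - 2*5)) = (2*S)*(S + (-6 - 10)) = (2*S)*(S - 16) = (2*S)*(-16 + S) = 2*S*(-16 + S))
B(U) = -2 - U
b = 3885 (b = -10627 + 14512 = 3885)
b - B(E(1)) = 3885 - (-2 - 2*(-16 + 1)) = 3885 - (-2 - 2*(-15)) = 3885 - (-2 - 1*(-30)) = 3885 - (-2 + 30) = 3885 - 1*28 = 3885 - 28 = 3857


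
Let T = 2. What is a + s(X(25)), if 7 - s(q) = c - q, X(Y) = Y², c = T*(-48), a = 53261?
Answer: 53989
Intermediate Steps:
c = -96 (c = 2*(-48) = -96)
s(q) = 103 + q (s(q) = 7 - (-96 - q) = 7 + (96 + q) = 103 + q)
a + s(X(25)) = 53261 + (103 + 25²) = 53261 + (103 + 625) = 53261 + 728 = 53989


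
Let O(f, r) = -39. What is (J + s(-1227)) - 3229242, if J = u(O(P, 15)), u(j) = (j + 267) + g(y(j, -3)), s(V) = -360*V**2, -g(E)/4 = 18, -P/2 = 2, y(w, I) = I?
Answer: -545219526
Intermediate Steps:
P = -4 (P = -2*2 = -4)
g(E) = -72 (g(E) = -4*18 = -72)
u(j) = 195 + j (u(j) = (j + 267) - 72 = (267 + j) - 72 = 195 + j)
J = 156 (J = 195 - 39 = 156)
(J + s(-1227)) - 3229242 = (156 - 360*(-1227)**2) - 3229242 = (156 - 360*1505529) - 3229242 = (156 - 541990440) - 3229242 = -541990284 - 3229242 = -545219526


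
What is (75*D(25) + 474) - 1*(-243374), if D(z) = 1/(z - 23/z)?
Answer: 146798371/602 ≈ 2.4385e+5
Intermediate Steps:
(75*D(25) + 474) - 1*(-243374) = (75*(25/(-23 + 25²)) + 474) - 1*(-243374) = (75*(25/(-23 + 625)) + 474) + 243374 = (75*(25/602) + 474) + 243374 = (1875/602 + 474) + 243374 = 287223/602 + 243374 = 146798371/602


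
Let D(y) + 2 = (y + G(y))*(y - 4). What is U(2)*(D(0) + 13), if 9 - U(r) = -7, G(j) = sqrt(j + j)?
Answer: 176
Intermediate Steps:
G(j) = sqrt(2)*sqrt(j) (G(j) = sqrt(2*j) = sqrt(2)*sqrt(j))
D(y) = -2 + (-4 + y)*(y + sqrt(2)*sqrt(y)) (D(y) = -2 + (y + sqrt(2)*sqrt(y))*(y - 4) = -2 + (y + sqrt(2)*sqrt(y))*(-4 + y) = -2 + (-4 + y)*(y + sqrt(2)*sqrt(y)))
U(r) = 16 (U(r) = 9 - 1*(-7) = 9 + 7 = 16)
U(2)*(D(0) + 13) = 16*((-2 + 0**2 - 4*0 + sqrt(2)*0**(3/2) - 4*sqrt(2)*sqrt(0)) + 13) = 16*((-2 + 0 + 0 + sqrt(2)*0 - 4*sqrt(2)*0) + 13) = 16*((-2 + 0 + 0 + 0 + 0) + 13) = 16*(-2 + 13) = 16*11 = 176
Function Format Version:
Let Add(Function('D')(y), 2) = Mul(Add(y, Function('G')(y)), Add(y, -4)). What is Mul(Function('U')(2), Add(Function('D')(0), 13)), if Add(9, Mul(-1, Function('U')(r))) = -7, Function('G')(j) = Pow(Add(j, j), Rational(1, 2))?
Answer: 176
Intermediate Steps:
Function('G')(j) = Mul(Pow(2, Rational(1, 2)), Pow(j, Rational(1, 2))) (Function('G')(j) = Pow(Mul(2, j), Rational(1, 2)) = Mul(Pow(2, Rational(1, 2)), Pow(j, Rational(1, 2))))
Function('D')(y) = Add(-2, Mul(Add(-4, y), Add(y, Mul(Pow(2, Rational(1, 2)), Pow(y, Rational(1, 2)))))) (Function('D')(y) = Add(-2, Mul(Add(y, Mul(Pow(2, Rational(1, 2)), Pow(y, Rational(1, 2)))), Add(y, -4))) = Add(-2, Mul(Add(y, Mul(Pow(2, Rational(1, 2)), Pow(y, Rational(1, 2)))), Add(-4, y))) = Add(-2, Mul(Add(-4, y), Add(y, Mul(Pow(2, Rational(1, 2)), Pow(y, Rational(1, 2)))))))
Function('U')(r) = 16 (Function('U')(r) = Add(9, Mul(-1, -7)) = Add(9, 7) = 16)
Mul(Function('U')(2), Add(Function('D')(0), 13)) = Mul(16, Add(Add(-2, Pow(0, 2), Mul(-4, 0), Mul(Pow(2, Rational(1, 2)), Pow(0, Rational(3, 2))), Mul(-4, Pow(2, Rational(1, 2)), Pow(0, Rational(1, 2)))), 13)) = Mul(16, Add(Add(-2, 0, 0, Mul(Pow(2, Rational(1, 2)), 0), Mul(-4, Pow(2, Rational(1, 2)), 0)), 13)) = Mul(16, Add(Add(-2, 0, 0, 0, 0), 13)) = Mul(16, Add(-2, 13)) = Mul(16, 11) = 176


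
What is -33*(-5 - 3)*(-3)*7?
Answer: -5544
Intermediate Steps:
-33*(-5 - 3)*(-3)*7 = -(-264)*(-3)*7 = -33*24*7 = -792*7 = -5544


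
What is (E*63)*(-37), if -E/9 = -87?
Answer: -1825173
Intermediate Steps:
E = 783 (E = -9*(-87) = 783)
(E*63)*(-37) = (783*63)*(-37) = 49329*(-37) = -1825173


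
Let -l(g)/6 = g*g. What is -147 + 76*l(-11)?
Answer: -55323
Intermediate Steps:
l(g) = -6*g**2 (l(g) = -6*g*g = -6*g**2)
-147 + 76*l(-11) = -147 + 76*(-6*(-11)**2) = -147 + 76*(-6*121) = -147 + 76*(-726) = -147 - 55176 = -55323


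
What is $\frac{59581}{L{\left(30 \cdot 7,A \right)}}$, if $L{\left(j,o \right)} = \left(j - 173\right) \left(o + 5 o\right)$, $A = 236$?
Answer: $\frac{59581}{52392} \approx 1.1372$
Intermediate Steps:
$L{\left(j,o \right)} = 6 o \left(-173 + j\right)$ ($L{\left(j,o \right)} = \left(-173 + j\right) 6 o = 6 o \left(-173 + j\right)$)
$\frac{59581}{L{\left(30 \cdot 7,A \right)}} = \frac{59581}{6 \cdot 236 \left(-173 + 30 \cdot 7\right)} = \frac{59581}{6 \cdot 236 \left(-173 + 210\right)} = \frac{59581}{6 \cdot 236 \cdot 37} = \frac{59581}{52392}$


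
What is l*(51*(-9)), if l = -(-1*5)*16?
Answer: -36720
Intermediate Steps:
l = 80 (l = -(-5)*16 = -1*(-80) = 80)
l*(51*(-9)) = 80*(51*(-9)) = 80*(-459) = -36720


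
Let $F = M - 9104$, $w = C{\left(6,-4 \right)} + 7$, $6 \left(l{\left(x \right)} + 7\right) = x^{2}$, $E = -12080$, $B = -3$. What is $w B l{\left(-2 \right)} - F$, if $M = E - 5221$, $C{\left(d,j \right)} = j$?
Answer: $26462$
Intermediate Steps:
$M = -17301$ ($M = -12080 - 5221 = -17301$)
$l{\left(x \right)} = -7 + \frac{x^{2}}{6}$
$w = 3$ ($w = -4 + 7 = 3$)
$F = -26405$ ($F = -17301 - 9104 = -26405$)
$w B l{\left(-2 \right)} - F = 3 \left(-3\right) \left(-7 + \frac{\left(-2\right)^{2}}{6}\right) - -26405 = - 9 \left(-7 + \frac{1}{6} \cdot 4\right) + 26405 = - 9 \left(-7 + \frac{2}{3}\right) + 26405 = \left(-9\right) \left(- \frac{19}{3}\right) + 26405 = 57 + 26405 = 26462$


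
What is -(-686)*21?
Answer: 14406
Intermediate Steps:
-(-686)*21 = -49*(-294) = 14406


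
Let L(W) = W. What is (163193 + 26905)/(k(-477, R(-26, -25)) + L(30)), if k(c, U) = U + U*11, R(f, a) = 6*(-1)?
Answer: -31683/7 ≈ -4526.1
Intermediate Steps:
R(f, a) = -6
k(c, U) = 12*U (k(c, U) = U + 11*U = 12*U)
(163193 + 26905)/(k(-477, R(-26, -25)) + L(30)) = (163193 + 26905)/(12*(-6) + 30) = 190098/(-72 + 30) = 190098/(-42) = 190098*(-1/42) = -31683/7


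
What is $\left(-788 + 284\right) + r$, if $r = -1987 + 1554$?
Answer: $-937$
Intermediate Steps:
$r = -433$
$\left(-788 + 284\right) + r = \left(-788 + 284\right) - 433 = -504 - 433 = -937$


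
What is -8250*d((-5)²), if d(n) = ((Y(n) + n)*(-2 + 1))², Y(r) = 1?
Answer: -5577000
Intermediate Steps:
d(n) = (-1 - n)² (d(n) = ((1 + n)*(-2 + 1))² = ((1 + n)*(-1))² = (-1 - n)²)
-8250*d((-5)²) = -8250*(1 + (-5)²)² = -8250*(1 + 25)² = -8250*26² = -8250*676 = -5577000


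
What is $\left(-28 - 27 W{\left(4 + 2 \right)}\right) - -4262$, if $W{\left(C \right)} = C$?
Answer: $4072$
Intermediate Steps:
$\left(-28 - 27 W{\left(4 + 2 \right)}\right) - -4262 = \left(-28 - 27 \left(4 + 2\right)\right) - -4262 = \left(-28 - 162\right) + 4262 = -190 + 4262 = 4072$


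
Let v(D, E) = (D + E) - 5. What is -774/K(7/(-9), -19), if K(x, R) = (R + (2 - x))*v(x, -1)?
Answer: -31347/4453 ≈ -7.0395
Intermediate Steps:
v(D, E) = -5 + D + E
K(x, R) = (-6 + x)*(2 + R - x) (K(x, R) = (R + (2 - x))*(-5 + x - 1) = (2 + R - x)*(-6 + x) = (-6 + x)*(2 + R - x))
-774/K(7/(-9), -19) = -774*1/((-6 + 7/(-9))*(2 - 19 - 7/(-9))) = -774*1/((-6 + 7*(-1/9))*(2 - 19 - 7*(-1)/9)) = -774*1/((-6 - 7/9)*(2 - 19 - 1*(-7/9))) = -774*(-9/(61*(2 - 19 + 7/9))) = -774/((-61/9*(-146/9))) = -774/8906/81 = -774*81/8906 = -31347/4453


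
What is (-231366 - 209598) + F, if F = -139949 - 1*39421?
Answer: -620334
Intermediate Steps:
F = -179370 (F = -139949 - 39421 = -179370)
(-231366 - 209598) + F = (-231366 - 209598) - 179370 = -440964 - 179370 = -620334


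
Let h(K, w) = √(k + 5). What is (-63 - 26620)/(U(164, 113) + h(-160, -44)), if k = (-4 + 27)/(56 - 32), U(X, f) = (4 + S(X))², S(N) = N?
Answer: -18074423808/19118260081 + 53366*√858/19118260081 ≈ -0.94532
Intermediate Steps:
U(X, f) = (4 + X)²
k = 23/24 ≈ 0.95833
h(K, w) = √858/12 (h(K, w) = √(23/24 + 5) = √(143/24) = √858/12)
(-63 - 26620)/(U(164, 113) + h(-160, -44)) = (-63 - 26620)/((4 + 164)² + √858/12) = -26683/(168² + √858/12) = -26683/(28224 + √858/12)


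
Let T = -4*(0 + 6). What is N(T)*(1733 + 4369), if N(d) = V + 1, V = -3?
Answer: -12204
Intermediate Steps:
T = -24 (T = -4*6 = -24)
N(d) = -2 (N(d) = -3 + 1 = -2)
N(T)*(1733 + 4369) = -2*(1733 + 4369) = -2*6102 = -12204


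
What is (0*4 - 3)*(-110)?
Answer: 330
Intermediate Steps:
(0*4 - 3)*(-110) = (0 - 3)*(-110) = -3*(-110) = 330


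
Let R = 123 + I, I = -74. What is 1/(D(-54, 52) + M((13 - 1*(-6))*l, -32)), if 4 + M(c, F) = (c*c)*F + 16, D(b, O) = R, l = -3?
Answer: -1/103907 ≈ -9.6240e-6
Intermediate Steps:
R = 49 (R = 123 - 74 = 49)
D(b, O) = 49
M(c, F) = 12 + F*c**2 (M(c, F) = -4 + ((c*c)*F + 16) = -4 + (c**2*F + 16) = -4 + (F*c**2 + 16) = -4 + (16 + F*c**2) = 12 + F*c**2)
1/(D(-54, 52) + M((13 - 1*(-6))*l, -32)) = 1/(49 + (12 - 32*9*(13 - 1*(-6))**2)) = 1/(49 + (12 - 32*9*(13 + 6)**2)) = 1/(49 + (12 - 32*(19*(-3))**2)) = 1/(49 + (12 - 32*(-57)**2)) = 1/(49 + (12 - 32*3249)) = 1/(49 + (12 - 103968)) = 1/(49 - 103956) = 1/(-103907) = -1/103907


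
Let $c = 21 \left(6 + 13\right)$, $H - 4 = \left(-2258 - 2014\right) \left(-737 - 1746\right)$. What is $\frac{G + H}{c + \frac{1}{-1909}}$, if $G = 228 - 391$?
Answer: $\frac{20249177253}{761690} \approx 26585.0$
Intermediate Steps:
$H = 10607380$ ($H = 4 + \left(-2258 - 2014\right) \left(-737 - 1746\right) = 4 - -10607376 = 4 + 10607376 = 10607380$)
$G = -163$ ($G = 228 - 391 = -163$)
$c = 399$ ($c = 21 \cdot 19 = 399$)
$\frac{G + H}{c + \frac{1}{-1909}} = \frac{-163 + 10607380}{399 + \frac{1}{-1909}} = \frac{10607217}{399 - \frac{1}{1909}} = \frac{10607217}{\frac{761690}{1909}} = 10607217 \cdot \frac{1909}{761690} = \frac{20249177253}{761690}$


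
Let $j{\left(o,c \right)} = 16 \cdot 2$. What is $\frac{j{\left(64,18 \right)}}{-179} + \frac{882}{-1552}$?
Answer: $- \frac{103771}{138904} \approx -0.74707$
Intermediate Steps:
$j{\left(o,c \right)} = 32$
$\frac{j{\left(64,18 \right)}}{-179} + \frac{882}{-1552} = \frac{32}{-179} + \frac{882}{-1552} = 32 \left(- \frac{1}{179}\right) + 882 \left(- \frac{1}{1552}\right) = - \frac{32}{179} - \frac{441}{776} = - \frac{103771}{138904}$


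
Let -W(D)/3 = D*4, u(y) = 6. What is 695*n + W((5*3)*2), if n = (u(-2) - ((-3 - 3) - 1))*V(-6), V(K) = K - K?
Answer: -360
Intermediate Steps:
V(K) = 0
W(D) = -12*D (W(D) = -3*D*4 = -12*D)
n = 0 (n = (6 - ((-3 - 3) - 1))*0 = (6 - (-6 - 1))*0 = (6 - 1*(-7))*0 = (6 + 7)*0 = 13*0 = 0)
695*n + W((5*3)*2) = 695*0 - 12*5*3*2 = 0 - 180*2 = 0 - 12*30 = 0 - 360 = -360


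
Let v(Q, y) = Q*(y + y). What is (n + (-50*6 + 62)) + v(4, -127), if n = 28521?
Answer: 27267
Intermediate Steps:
v(Q, y) = 2*Q*y (v(Q, y) = Q*(2*y) = 2*Q*y)
(n + (-50*6 + 62)) + v(4, -127) = (28521 + (-50*6 + 62)) + 2*4*(-127) = (28521 + (-300 + 62)) - 1016 = (28521 - 238) - 1016 = 28283 - 1016 = 27267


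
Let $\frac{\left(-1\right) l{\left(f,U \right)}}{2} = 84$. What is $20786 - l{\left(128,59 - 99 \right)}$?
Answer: $20954$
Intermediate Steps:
$l{\left(f,U \right)} = -168$ ($l{\left(f,U \right)} = \left(-2\right) 84 = -168$)
$20786 - l{\left(128,59 - 99 \right)} = 20786 - -168 = 20786 + 168 = 20954$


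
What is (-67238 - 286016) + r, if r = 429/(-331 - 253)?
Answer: -206300765/584 ≈ -3.5325e+5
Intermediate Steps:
r = -429/584 (r = 429/(-584) = -1/584*429 = -429/584 ≈ -0.73459)
(-67238 - 286016) + r = (-67238 - 286016) - 429/584 = -353254 - 429/584 = -206300765/584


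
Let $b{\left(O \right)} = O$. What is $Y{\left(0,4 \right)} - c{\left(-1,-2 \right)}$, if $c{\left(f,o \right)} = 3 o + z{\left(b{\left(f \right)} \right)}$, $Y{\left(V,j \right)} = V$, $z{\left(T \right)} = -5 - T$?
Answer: $10$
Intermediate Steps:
$c{\left(f,o \right)} = -5 - f + 3 o$ ($c{\left(f,o \right)} = 3 o - \left(5 + f\right) = -5 - f + 3 o$)
$Y{\left(0,4 \right)} - c{\left(-1,-2 \right)} = 0 - \left(-5 - -1 + 3 \left(-2\right)\right) = 0 - \left(-5 + 1 - 6\right) = 0 - -10 = 0 + 10 = 10$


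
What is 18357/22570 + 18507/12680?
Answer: 13009395/5723752 ≈ 2.2729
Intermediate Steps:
18357/22570 + 18507/12680 = 13009395/5723752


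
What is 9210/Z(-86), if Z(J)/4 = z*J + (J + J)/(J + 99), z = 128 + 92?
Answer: -19955/164088 ≈ -0.12161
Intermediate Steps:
z = 220
Z(J) = 880*J + 8*J/(99 + J) (Z(J) = 4*(220*J + (J + J)/(J + 99)) = 4*(220*J + (2*J)/(99 + J)) = 4*(220*J + 2*J/(99 + J)) = 880*J + 8*J/(99 + J))
9210/Z(-86) = 9210/((8*(-86)*(10891 + 110*(-86))/(99 - 86))) = 9210/((8*(-86)*(10891 - 9460)/13)) = 9210/((8*(-86)*(1/13)*1431)) = 9210/(-984528/13) = 9210*(-13/984528) = -19955/164088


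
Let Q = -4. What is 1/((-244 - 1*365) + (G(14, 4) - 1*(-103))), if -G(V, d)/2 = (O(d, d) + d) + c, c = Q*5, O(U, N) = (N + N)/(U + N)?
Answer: -1/476 ≈ -0.0021008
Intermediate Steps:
O(U, N) = 2*N/(N + U) (O(U, N) = (2*N)/(N + U) = 2*N/(N + U))
c = -20 (c = -4*5 = -20)
G(V, d) = 38 - 2*d (G(V, d) = -2*((2*d/(d + d) + d) - 20) = -2*((2*d/((2*d)) + d) - 20) = -2*((2*d*(1/(2*d)) + d) - 20) = -2*((1 + d) - 20) = -2*(-19 + d) = 38 - 2*d)
1/((-244 - 1*365) + (G(14, 4) - 1*(-103))) = 1/((-244 - 1*365) + ((38 - 2*4) - 1*(-103))) = 1/((-244 - 365) + ((38 - 8) + 103)) = 1/(-609 + (30 + 103)) = 1/(-609 + 133) = 1/(-476) = -1/476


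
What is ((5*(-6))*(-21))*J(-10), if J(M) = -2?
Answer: -1260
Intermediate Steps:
((5*(-6))*(-21))*J(-10) = ((5*(-6))*(-21))*(-2) = -30*(-21)*(-2) = 630*(-2) = -1260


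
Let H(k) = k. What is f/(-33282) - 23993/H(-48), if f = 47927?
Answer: 132705755/266256 ≈ 498.41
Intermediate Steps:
f/(-33282) - 23993/H(-48) = 47927/(-33282) - 23993/(-48) = 47927*(-1/33282) - 23993*(-1/48) = -47927/33282 + 23993/48 = 132705755/266256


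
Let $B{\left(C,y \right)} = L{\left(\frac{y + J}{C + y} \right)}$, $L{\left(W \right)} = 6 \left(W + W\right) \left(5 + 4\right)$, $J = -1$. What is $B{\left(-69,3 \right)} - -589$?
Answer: $\frac{6443}{11} \approx 585.73$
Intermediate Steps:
$L{\left(W \right)} = 108 W$ ($L{\left(W \right)} = 6 \cdot 2 W 9 = 6 \cdot 18 W = 108 W$)
$B{\left(C,y \right)} = \frac{108 \left(-1 + y\right)}{C + y}$ ($B{\left(C,y \right)} = 108 \frac{y - 1}{C + y} = 108 \frac{-1 + y}{C + y} = \frac{108 \left(-1 + y\right)}{C + y}$)
$B{\left(-69,3 \right)} - -589 = \frac{108 \left(-1 + 3\right)}{-69 + 3} - -589 = 108 \frac{1}{-66} \cdot 2 + 589 = 108 \left(- \frac{1}{66}\right) 2 + 589 = - \frac{36}{11} + 589 = \frac{6443}{11}$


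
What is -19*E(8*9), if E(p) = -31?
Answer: 589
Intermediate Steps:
-19*E(8*9) = -19*(-31) = 589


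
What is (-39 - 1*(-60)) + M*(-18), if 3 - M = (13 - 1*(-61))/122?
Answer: -1347/61 ≈ -22.082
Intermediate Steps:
M = 146/61 (M = 3 - (13 - 1*(-61))/122 = 3 - (13 + 61)/122 = 3 - 74/122 = 3 - 1*37/61 = 3 - 37/61 = 146/61 ≈ 2.3934)
(-39 - 1*(-60)) + M*(-18) = (-39 - 1*(-60)) + (146/61)*(-18) = (-39 + 60) - 2628/61 = 21 - 2628/61 = -1347/61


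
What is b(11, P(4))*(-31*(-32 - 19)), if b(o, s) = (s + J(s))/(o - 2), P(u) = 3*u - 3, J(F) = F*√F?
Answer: 6324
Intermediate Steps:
J(F) = F^(3/2)
P(u) = -3 + 3*u
b(o, s) = (s + s^(3/2))/(-2 + o) (b(o, s) = (s + s^(3/2))/(o - 2) = (s + s^(3/2))/(-2 + o))
b(11, P(4))*(-31*(-32 - 19)) = (((-3 + 3*4) + (-3 + 3*4)^(3/2))/(-2 + 11))*(-31*(-32 - 19)) = (((-3 + 12) + (-3 + 12)^(3/2))/9)*(-31*(-51)) = ((9 + 9^(3/2))/9)*1581 = ((9 + 27)/9)*1581 = ((⅑)*36)*1581 = 4*1581 = 6324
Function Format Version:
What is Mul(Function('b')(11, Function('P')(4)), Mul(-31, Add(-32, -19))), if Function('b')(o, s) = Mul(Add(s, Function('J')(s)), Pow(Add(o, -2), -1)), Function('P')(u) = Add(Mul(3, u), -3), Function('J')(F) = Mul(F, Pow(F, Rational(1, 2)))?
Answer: 6324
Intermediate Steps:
Function('J')(F) = Pow(F, Rational(3, 2))
Function('P')(u) = Add(-3, Mul(3, u))
Function('b')(o, s) = Mul(Pow(Add(-2, o), -1), Add(s, Pow(s, Rational(3, 2)))) (Function('b')(o, s) = Mul(Add(s, Pow(s, Rational(3, 2))), Pow(Add(o, -2), -1)) = Mul(Add(s, Pow(s, Rational(3, 2))), Pow(Add(-2, o), -1)) = Mul(Pow(Add(-2, o), -1), Add(s, Pow(s, Rational(3, 2)))))
Mul(Function('b')(11, Function('P')(4)), Mul(-31, Add(-32, -19))) = Mul(Mul(Pow(Add(-2, 11), -1), Add(Add(-3, Mul(3, 4)), Pow(Add(-3, Mul(3, 4)), Rational(3, 2)))), Mul(-31, Add(-32, -19))) = Mul(Mul(Pow(9, -1), Add(Add(-3, 12), Pow(Add(-3, 12), Rational(3, 2)))), Mul(-31, -51)) = Mul(Mul(Rational(1, 9), Add(9, Pow(9, Rational(3, 2)))), 1581) = Mul(Mul(Rational(1, 9), Add(9, 27)), 1581) = Mul(Mul(Rational(1, 9), 36), 1581) = Mul(4, 1581) = 6324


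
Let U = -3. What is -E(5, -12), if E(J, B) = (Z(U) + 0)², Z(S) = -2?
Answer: -4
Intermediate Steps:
E(J, B) = 4 (E(J, B) = (-2 + 0)² = (-2)² = 4)
-E(5, -12) = -1*4 = -4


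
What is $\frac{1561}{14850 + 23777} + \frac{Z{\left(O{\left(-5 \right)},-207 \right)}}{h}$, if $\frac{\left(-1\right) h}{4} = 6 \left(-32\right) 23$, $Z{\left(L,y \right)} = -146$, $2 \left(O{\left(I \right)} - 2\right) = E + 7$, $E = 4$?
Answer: $\frac{10966981}{341153664} \approx 0.032147$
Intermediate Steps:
$O{\left(I \right)} = \frac{15}{2}$ ($O{\left(I \right)} = 2 + \frac{4 + 7}{2} = 2 + \frac{1}{2} \cdot 11 = 2 + \frac{11}{2} = \frac{15}{2}$)
$h = 17664$ ($h = - 4 \cdot 6 \left(-32\right) 23 = - 4 \left(\left(-192\right) 23\right) = \left(-4\right) \left(-4416\right) = 17664$)
$\frac{1561}{14850 + 23777} + \frac{Z{\left(O{\left(-5 \right)},-207 \right)}}{h} = \frac{1561}{14850 + 23777} - \frac{146}{17664} = \frac{1561}{38627} - \frac{73}{8832} = \frac{10966981}{341153664}$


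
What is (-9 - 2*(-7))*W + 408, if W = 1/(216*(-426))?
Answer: 37542523/92016 ≈ 408.00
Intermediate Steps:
W = -1/92016 (W = (1/216)*(-1/426) = -1/92016 ≈ -1.0868e-5)
(-9 - 2*(-7))*W + 408 = (-9 - 2*(-7))*(-1/92016) + 408 = (-9 + 14)*(-1/92016) + 408 = 5*(-1/92016) + 408 = -5/92016 + 408 = 37542523/92016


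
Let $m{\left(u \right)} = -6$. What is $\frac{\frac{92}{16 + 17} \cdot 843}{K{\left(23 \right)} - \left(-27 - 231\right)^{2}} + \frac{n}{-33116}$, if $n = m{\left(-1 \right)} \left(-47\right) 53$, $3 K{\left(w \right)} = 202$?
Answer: $- \frac{8841424359}{18167354810} \approx -0.48667$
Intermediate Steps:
$K{\left(w \right)} = \frac{202}{3}$ ($K{\left(w \right)} = \frac{1}{3} \cdot 202 = \frac{202}{3}$)
$n = 14946$ ($n = \left(-6\right) \left(-47\right) 53 = 282 \cdot 53 = 14946$)
$\frac{\frac{92}{16 + 17} \cdot 843}{K{\left(23 \right)} - \left(-27 - 231\right)^{2}} + \frac{n}{-33116} = \frac{\frac{92}{16 + 17} \cdot 843}{\frac{202}{3} - \left(-27 - 231\right)^{2}} + \frac{14946}{-33116} = \frac{\frac{92}{33} \cdot 843}{\frac{202}{3} - \left(-258\right)^{2}} + 14946 \left(- \frac{1}{33116}\right) = \frac{92 \cdot \frac{1}{33} \cdot 843}{\frac{202}{3} - 66564} - \frac{7473}{16558} = \frac{\frac{92}{33} \cdot 843}{\frac{202}{3} - 66564} - \frac{7473}{16558} = \frac{25852}{11 \left(- \frac{199490}{3}\right)} - \frac{7473}{16558} = \frac{25852}{11} \left(- \frac{3}{199490}\right) - \frac{7473}{16558} = - \frac{38778}{1097195} - \frac{7473}{16558} = - \frac{8841424359}{18167354810}$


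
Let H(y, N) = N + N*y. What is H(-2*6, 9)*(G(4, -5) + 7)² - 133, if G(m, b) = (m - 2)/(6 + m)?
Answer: -131629/25 ≈ -5265.2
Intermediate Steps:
G(m, b) = (-2 + m)/(6 + m)
H(-2*6, 9)*(G(4, -5) + 7)² - 133 = (9*(1 - 2*6))*((-2 + 4)/(6 + 4) + 7)² - 133 = (9*(1 - 12))*(2/10 + 7)² - 133 = (9*(-11))*((⅒)*2 + 7)² - 133 = -99*(⅕ + 7)² - 133 = -99*(36/5)² - 133 = -99*1296/25 - 133 = -128304/25 - 133 = -131629/25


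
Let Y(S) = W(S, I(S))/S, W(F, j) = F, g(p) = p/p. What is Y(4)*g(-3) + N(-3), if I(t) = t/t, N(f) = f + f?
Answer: -5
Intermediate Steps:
g(p) = 1
N(f) = 2*f
I(t) = 1
Y(S) = 1 (Y(S) = S/S = 1)
Y(4)*g(-3) + N(-3) = 1*1 + 2*(-3) = 1 - 6 = -5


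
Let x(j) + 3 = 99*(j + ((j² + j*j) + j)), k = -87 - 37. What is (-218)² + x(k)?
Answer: 3067417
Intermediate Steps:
k = -124
x(j) = -3 + 198*j + 198*j² (x(j) = -3 + 99*(j + ((j² + j*j) + j)) = -3 + 99*(j + ((j² + j²) + j)) = -3 + 99*(j + (2*j² + j)) = -3 + 99*(j + (j + 2*j²)) = -3 + 99*(2*j + 2*j²) = -3 + (198*j + 198*j²) = -3 + 198*j + 198*j²)
(-218)² + x(k) = (-218)² + (-3 + 198*(-124) + 198*(-124)²) = 47524 + (-3 - 24552 + 198*15376) = 47524 + (-3 - 24552 + 3044448) = 47524 + 3019893 = 3067417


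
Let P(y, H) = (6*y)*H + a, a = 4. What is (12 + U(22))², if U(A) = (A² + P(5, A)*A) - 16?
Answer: 227647744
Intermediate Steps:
P(y, H) = 4 + 6*H*y (P(y, H) = (6*y)*H + 4 = 6*H*y + 4 = 4 + 6*H*y)
U(A) = -16 + A² + A*(4 + 30*A) (U(A) = (A² + (4 + 6*A*5)*A) - 16 = (A² + (4 + 30*A)*A) - 16 = (A² + A*(4 + 30*A)) - 16 = -16 + A² + A*(4 + 30*A))
(12 + U(22))² = (12 + (-16 + 4*22 + 31*22²))² = (12 + (-16 + 88 + 31*484))² = (12 + (-16 + 88 + 15004))² = (12 + 15076)² = 15088² = 227647744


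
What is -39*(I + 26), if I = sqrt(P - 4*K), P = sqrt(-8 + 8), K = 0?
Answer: -1014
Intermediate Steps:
P = 0 (P = sqrt(0) = 0)
I = 0 (I = sqrt(0 - 4*0) = sqrt(0 + 0) = sqrt(0) = 0)
-39*(I + 26) = -39*(0 + 26) = -39*26 = -1014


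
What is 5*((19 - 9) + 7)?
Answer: 85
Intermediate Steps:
5*((19 - 9) + 7) = 5*(10 + 7) = 5*17 = 85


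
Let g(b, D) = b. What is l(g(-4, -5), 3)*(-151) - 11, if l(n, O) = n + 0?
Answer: 593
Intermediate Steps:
l(n, O) = n
l(g(-4, -5), 3)*(-151) - 11 = -4*(-151) - 11 = 604 - 11 = 593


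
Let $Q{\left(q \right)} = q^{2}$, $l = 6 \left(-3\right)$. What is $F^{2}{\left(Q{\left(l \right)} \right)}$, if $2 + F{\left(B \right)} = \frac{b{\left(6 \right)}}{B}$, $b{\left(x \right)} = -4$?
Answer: $\frac{26569}{6561} \approx 4.0495$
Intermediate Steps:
$l = -18$
$F{\left(B \right)} = -2 - \frac{4}{B}$
$F^{2}{\left(Q{\left(l \right)} \right)} = \left(-2 - \frac{4}{\left(-18\right)^{2}}\right)^{2} = \left(-2 - \frac{4}{324}\right)^{2} = \left(-2 - \frac{1}{81}\right)^{2} = \left(- \frac{163}{81}\right)^{2} = \frac{26569}{6561}$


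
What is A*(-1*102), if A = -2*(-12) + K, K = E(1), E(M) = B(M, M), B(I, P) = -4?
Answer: -2040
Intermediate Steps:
E(M) = -4
K = -4
A = 20 (A = -2*(-12) - 4 = 24 - 4 = 20)
A*(-1*102) = 20*(-1*102) = 20*(-102) = -2040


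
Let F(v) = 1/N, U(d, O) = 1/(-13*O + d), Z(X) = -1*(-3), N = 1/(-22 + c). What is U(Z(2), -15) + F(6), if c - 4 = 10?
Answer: -1583/198 ≈ -7.9949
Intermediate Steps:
c = 14 (c = 4 + 10 = 14)
N = -⅛ (N = 1/(-22 + 14) = 1/(-8) = -⅛ ≈ -0.12500)
Z(X) = 3
U(d, O) = 1/(d - 13*O)
F(v) = -8 (F(v) = 1/(-⅛) = -8)
U(Z(2), -15) + F(6) = 1/(3 - 13*(-15)) - 8 = 1/(3 + 195) - 8 = 1/198 - 8 = -1583/198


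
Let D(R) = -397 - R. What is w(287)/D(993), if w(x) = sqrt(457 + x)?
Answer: -sqrt(186)/695 ≈ -0.019623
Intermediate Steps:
w(287)/D(993) = sqrt(457 + 287)/(-397 - 1*993) = sqrt(744)/(-397 - 993) = (2*sqrt(186))/(-1390) = (2*sqrt(186))*(-1/1390) = -sqrt(186)/695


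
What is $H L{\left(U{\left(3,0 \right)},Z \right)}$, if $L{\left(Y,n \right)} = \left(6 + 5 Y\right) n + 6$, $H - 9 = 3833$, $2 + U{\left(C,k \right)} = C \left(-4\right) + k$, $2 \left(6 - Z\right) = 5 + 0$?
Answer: $-837556$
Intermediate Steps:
$Z = \frac{7}{2}$ ($Z = 6 - \frac{5 + 0}{2} = 6 - \frac{5}{2} = \frac{7}{2} \approx 3.5$)
$U{\left(C,k \right)} = -2 + k - 4 C$ ($U{\left(C,k \right)} = -2 + \left(C \left(-4\right) + k\right) = -2 - \left(- k + 4 C\right) = -2 + k - 4 C$)
$H = 3842$ ($H = 9 + 3833 = 3842$)
$L{\left(Y,n \right)} = 6 + n \left(6 + 5 Y\right)$ ($L{\left(Y,n \right)} = n \left(6 + 5 Y\right) + 6 = 6 + n \left(6 + 5 Y\right)$)
$H L{\left(U{\left(3,0 \right)},Z \right)} = 3842 \left(6 + 6 \cdot \frac{7}{2} + 5 \left(-2 + 0 - 12\right) \frac{7}{2}\right) = 3842 \left(6 + 21 + 5 \left(-2 + 0 - 12\right) \frac{7}{2}\right) = 3842 \left(6 + 21 + 5 \left(-14\right) \frac{7}{2}\right) = 3842 \left(6 + 21 - 245\right) = 3842 \left(-218\right) = -837556$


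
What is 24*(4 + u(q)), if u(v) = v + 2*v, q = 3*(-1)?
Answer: -120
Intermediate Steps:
q = -3
u(v) = 3*v
24*(4 + u(q)) = 24*(4 + 3*(-3)) = 24*(4 - 9) = 24*(-5) = -120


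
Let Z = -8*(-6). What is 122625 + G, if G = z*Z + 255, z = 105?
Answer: 127920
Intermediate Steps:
Z = 48
G = 5295 (G = 105*48 + 255 = 5040 + 255 = 5295)
122625 + G = 122625 + 5295 = 127920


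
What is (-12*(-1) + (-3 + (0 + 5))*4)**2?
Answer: 400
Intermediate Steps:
(-12*(-1) + (-3 + (0 + 5))*4)**2 = (12 + (-3 + 5)*4)**2 = (12 + 2*4)**2 = (12 + 8)**2 = 20**2 = 400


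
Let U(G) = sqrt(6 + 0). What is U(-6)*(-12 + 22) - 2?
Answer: -2 + 10*sqrt(6) ≈ 22.495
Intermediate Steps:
U(G) = sqrt(6)
U(-6)*(-12 + 22) - 2 = sqrt(6)*(-12 + 22) - 2 = sqrt(6)*10 - 2 = 10*sqrt(6) - 2 = -2 + 10*sqrt(6)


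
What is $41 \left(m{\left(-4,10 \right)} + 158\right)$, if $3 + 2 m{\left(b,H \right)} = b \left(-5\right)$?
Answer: $\frac{13653}{2} \approx 6826.5$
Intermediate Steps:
$m{\left(b,H \right)} = - \frac{3}{2} - \frac{5 b}{2}$ ($m{\left(b,H \right)} = - \frac{3}{2} + \frac{b \left(-5\right)}{2} = - \frac{3}{2} + \frac{\left(-5\right) b}{2} = - \frac{3}{2} - \frac{5 b}{2}$)
$41 \left(m{\left(-4,10 \right)} + 158\right) = 41 \left(\left(- \frac{3}{2} - -10\right) + 158\right) = 41 \left(\left(- \frac{3}{2} + 10\right) + 158\right) = 41 \left(\frac{17}{2} + 158\right) = 41 \cdot \frac{333}{2} = \frac{13653}{2}$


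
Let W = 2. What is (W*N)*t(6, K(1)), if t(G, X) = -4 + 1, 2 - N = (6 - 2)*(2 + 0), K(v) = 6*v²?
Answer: 36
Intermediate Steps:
N = -6 (N = 2 - (6 - 2)*(2 + 0) = 2 - 4*2 = 2 - 1*8 = 2 - 8 = -6)
t(G, X) = -3
(W*N)*t(6, K(1)) = (2*(-6))*(-3) = -12*(-3) = 36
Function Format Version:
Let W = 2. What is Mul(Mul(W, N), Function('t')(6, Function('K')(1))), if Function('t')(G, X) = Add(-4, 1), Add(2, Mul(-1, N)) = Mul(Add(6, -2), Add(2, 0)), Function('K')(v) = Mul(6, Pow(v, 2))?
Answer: 36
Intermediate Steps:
N = -6 (N = Add(2, Mul(-1, Mul(Add(6, -2), Add(2, 0)))) = Add(2, Mul(-1, Mul(4, 2))) = Add(2, Mul(-1, 8)) = Add(2, -8) = -6)
Function('t')(G, X) = -3
Mul(Mul(W, N), Function('t')(6, Function('K')(1))) = Mul(Mul(2, -6), -3) = Mul(-12, -3) = 36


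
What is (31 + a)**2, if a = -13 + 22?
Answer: 1600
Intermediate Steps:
a = 9
(31 + a)**2 = (31 + 9)**2 = 40**2 = 1600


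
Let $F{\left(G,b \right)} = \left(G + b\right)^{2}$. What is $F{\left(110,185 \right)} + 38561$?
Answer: $125586$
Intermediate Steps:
$F{\left(110,185 \right)} + 38561 = \left(110 + 185\right)^{2} + 38561 = 295^{2} + 38561 = 87025 + 38561 = 125586$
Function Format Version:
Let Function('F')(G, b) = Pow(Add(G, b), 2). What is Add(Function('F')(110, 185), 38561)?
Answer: 125586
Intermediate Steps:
Add(Function('F')(110, 185), 38561) = Add(Pow(Add(110, 185), 2), 38561) = Add(Pow(295, 2), 38561) = Add(87025, 38561) = 125586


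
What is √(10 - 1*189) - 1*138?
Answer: -138 + I*√179 ≈ -138.0 + 13.379*I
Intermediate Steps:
√(10 - 1*189) - 1*138 = √(10 - 189) - 138 = √(-179) - 138 = I*√179 - 138 = -138 + I*√179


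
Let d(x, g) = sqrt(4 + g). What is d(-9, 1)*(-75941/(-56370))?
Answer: 75941*sqrt(5)/56370 ≈ 3.0124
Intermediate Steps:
d(-9, 1)*(-75941/(-56370)) = sqrt(4 + 1)*(-75941/(-56370)) = sqrt(5)*(-75941*(-1/56370)) = sqrt(5)*(75941/56370) = 75941*sqrt(5)/56370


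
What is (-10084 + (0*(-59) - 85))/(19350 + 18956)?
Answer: -10169/38306 ≈ -0.26547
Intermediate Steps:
(-10084 + (0*(-59) - 85))/(19350 + 18956) = (-10084 + (0 - 85))/38306 = (-10084 - 85)*(1/38306) = -10169*1/38306 = -10169/38306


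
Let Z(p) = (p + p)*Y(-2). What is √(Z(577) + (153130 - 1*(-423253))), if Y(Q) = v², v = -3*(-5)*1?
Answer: √836033 ≈ 914.35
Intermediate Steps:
v = 15 (v = 15*1 = 15)
Y(Q) = 225 (Y(Q) = 15² = 225)
Z(p) = 450*p (Z(p) = (p + p)*225 = (2*p)*225 = 450*p)
√(Z(577) + (153130 - 1*(-423253))) = √(450*577 + (153130 - 1*(-423253))) = √(259650 + (153130 + 423253)) = √(259650 + 576383) = √836033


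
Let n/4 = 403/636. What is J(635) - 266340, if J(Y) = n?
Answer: -42347657/159 ≈ -2.6634e+5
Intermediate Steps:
n = 403/159 (n = 4*(403/636) = 403/159 ≈ 2.5346)
J(Y) = 403/159
J(635) - 266340 = 403/159 - 266340 = -42347657/159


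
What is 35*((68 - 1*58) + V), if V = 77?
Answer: 3045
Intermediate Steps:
35*((68 - 1*58) + V) = 35*((68 - 1*58) + 77) = 35*((68 - 58) + 77) = 35*(10 + 77) = 35*87 = 3045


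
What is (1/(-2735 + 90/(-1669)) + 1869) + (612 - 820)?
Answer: 7582139436/4564805 ≈ 1661.0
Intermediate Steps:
(1/(-2735 + 90/(-1669)) + 1869) + (612 - 820) = (1/(-2735 + 90*(-1/1669)) + 1869) - 208 = (1/(-2735 - 90/1669) + 1869) - 208 = (1/(-4564805/1669) + 1869) - 208 = (-1669/4564805 + 1869) - 208 = 8531618876/4564805 - 208 = 7582139436/4564805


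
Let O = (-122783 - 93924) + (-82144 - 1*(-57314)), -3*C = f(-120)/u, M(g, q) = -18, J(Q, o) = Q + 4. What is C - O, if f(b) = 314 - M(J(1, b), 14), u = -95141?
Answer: 68940215483/285423 ≈ 2.4154e+5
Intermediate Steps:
J(Q, o) = 4 + Q
f(b) = 332 (f(b) = 314 - 1*(-18) = 314 + 18 = 332)
C = 332/285423 (C = -332/(3*(-95141)) = -332*(-1)/(3*95141) = -⅓*(-332/95141) = 332/285423 ≈ 0.0011632)
O = -241537 (O = -216707 + (-82144 + 57314) = -216707 - 24830 = -241537)
C - O = 332/285423 - 1*(-241537) = 332/285423 + 241537 = 68940215483/285423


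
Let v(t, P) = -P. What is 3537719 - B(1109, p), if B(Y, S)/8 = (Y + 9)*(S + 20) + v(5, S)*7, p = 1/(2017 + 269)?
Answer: 3839148533/1143 ≈ 3.3588e+6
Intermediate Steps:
p = 1/2286 ≈ 0.00043745
B(Y, S) = -56*S + 8*(9 + Y)*(20 + S) (B(Y, S) = 8*((Y + 9)*(S + 20) - S*7) = 8*((9 + Y)*(20 + S) - 7*S) = 8*(-7*S + (9 + Y)*(20 + S)) = -56*S + 8*(9 + Y)*(20 + S))
3537719 - B(1109, p) = 3537719 - (1440 + 16*(1/2286) + 160*1109 + 8*(1/2286)*1109) = 3537719 - (1440 + 8/1143 + 177440 + 4436/1143) = 3537719 - 1*204464284/1143 = 3537719 - 204464284/1143 = 3839148533/1143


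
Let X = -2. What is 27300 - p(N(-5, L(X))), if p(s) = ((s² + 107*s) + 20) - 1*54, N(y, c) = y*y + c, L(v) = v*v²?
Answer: 25226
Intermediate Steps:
L(v) = v³
N(y, c) = c + y² (N(y, c) = y² + c = c + y²)
p(s) = -34 + s² + 107*s (p(s) = (20 + s² + 107*s) - 54 = -34 + s² + 107*s)
27300 - p(N(-5, L(X))) = 27300 - (-34 + ((-2)³ + (-5)²)² + 107*((-2)³ + (-5)²)) = 27300 - (-34 + (-8 + 25)² + 107*(-8 + 25)) = 27300 - (-34 + 17² + 107*17) = 27300 - (-34 + 289 + 1819) = 27300 - 1*2074 = 27300 - 2074 = 25226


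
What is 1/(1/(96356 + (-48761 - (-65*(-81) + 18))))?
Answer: 42312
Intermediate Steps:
1/(1/(96356 + (-48761 - (-65*(-81) + 18)))) = 1/(1/(96356 + (-48761 - (5265 + 18)))) = 1/(1/(96356 + (-48761 - 1*5283))) = 1/(1/(96356 + (-48761 - 5283))) = 1/(1/(96356 - 54044)) = 1/(1/42312) = 42312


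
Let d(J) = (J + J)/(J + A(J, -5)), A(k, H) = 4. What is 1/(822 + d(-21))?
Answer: 17/14016 ≈ 0.0012129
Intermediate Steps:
d(J) = 2*J/(4 + J) (d(J) = (J + J)/(J + 4) = (2*J)/(4 + J) = 2*J/(4 + J))
1/(822 + d(-21)) = 1/(822 + 2*(-21)/(4 - 21)) = 1/(822 + 2*(-21)/(-17)) = 1/(822 + 2*(-21)*(-1/17)) = 1/(822 + 42/17) = 1/(14016/17) = 17/14016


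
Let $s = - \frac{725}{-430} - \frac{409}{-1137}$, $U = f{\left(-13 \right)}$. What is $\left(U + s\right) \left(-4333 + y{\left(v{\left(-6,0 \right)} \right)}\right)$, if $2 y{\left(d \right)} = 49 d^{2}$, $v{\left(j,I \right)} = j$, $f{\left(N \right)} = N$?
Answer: $\frac{3696459277}{97782} \approx 37803.0$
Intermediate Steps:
$y{\left(d \right)} = \frac{49 d^{2}}{2}$
$U = -13$
$s = \frac{200039}{97782}$ ($s = \left(-725\right) \left(- \frac{1}{430}\right) - - \frac{409}{1137} = \frac{145}{86} + \frac{409}{1137} = \frac{200039}{97782} \approx 2.0458$)
$\left(U + s\right) \left(-4333 + y{\left(v{\left(-6,0 \right)} \right)}\right) = \left(-13 + \frac{200039}{97782}\right) \left(-4333 + \frac{49 \left(-6\right)^{2}}{2}\right) = - \frac{1071127 \left(-4333 + \frac{49}{2} \cdot 36\right)}{97782} = - \frac{1071127 \left(-4333 + 882\right)}{97782} = \left(- \frac{1071127}{97782}\right) \left(-3451\right) = \frac{3696459277}{97782}$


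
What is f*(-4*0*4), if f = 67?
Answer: 0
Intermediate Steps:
f*(-4*0*4) = 67*(-4*0*4) = 67*(0*4) = 67*0 = 0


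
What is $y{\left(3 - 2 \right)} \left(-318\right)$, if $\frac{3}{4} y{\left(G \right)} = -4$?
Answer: $1696$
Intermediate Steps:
$y{\left(G \right)} = - \frac{16}{3}$ ($y{\left(G \right)} = \frac{4}{3} \left(-4\right) = - \frac{16}{3}$)
$y{\left(3 - 2 \right)} \left(-318\right) = \left(- \frac{16}{3}\right) \left(-318\right) = 1696$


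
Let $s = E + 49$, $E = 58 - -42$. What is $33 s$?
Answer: $4917$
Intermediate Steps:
$E = 100$ ($E = 58 + 42 = 100$)
$s = 149$ ($s = 100 + 49 = 149$)
$33 s = 33 \cdot 149 = 4917$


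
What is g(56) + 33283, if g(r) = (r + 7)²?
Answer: 37252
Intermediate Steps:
g(r) = (7 + r)²
g(56) + 33283 = (7 + 56)² + 33283 = 63² + 33283 = 3969 + 33283 = 37252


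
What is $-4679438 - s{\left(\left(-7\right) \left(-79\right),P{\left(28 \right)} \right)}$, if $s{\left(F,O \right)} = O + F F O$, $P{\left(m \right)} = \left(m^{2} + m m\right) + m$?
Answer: $-492752198$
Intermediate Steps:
$P{\left(m \right)} = m + 2 m^{2}$ ($P{\left(m \right)} = \left(m^{2} + m^{2}\right) + m = 2 m^{2} + m = m + 2 m^{2}$)
$s{\left(F,O \right)} = O + O F^{2}$
$-4679438 - s{\left(\left(-7\right) \left(-79\right),P{\left(28 \right)} \right)} = -4679438 - 28 \left(1 + 2 \cdot 28\right) \left(1 + \left(\left(-7\right) \left(-79\right)\right)^{2}\right) = -4679438 - 28 \left(1 + 56\right) \left(1 + 553^{2}\right) = -4679438 - 28 \cdot 57 \left(1 + 305809\right) = -4679438 - 1596 \cdot 305810 = -4679438 - 488072760 = -492752198$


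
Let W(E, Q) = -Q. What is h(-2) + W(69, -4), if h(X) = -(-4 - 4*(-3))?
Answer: -4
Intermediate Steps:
h(X) = -8 (h(X) = -(-4 + 12) = -1*8 = -8)
h(-2) + W(69, -4) = -8 - 1*(-4) = -8 + 4 = -4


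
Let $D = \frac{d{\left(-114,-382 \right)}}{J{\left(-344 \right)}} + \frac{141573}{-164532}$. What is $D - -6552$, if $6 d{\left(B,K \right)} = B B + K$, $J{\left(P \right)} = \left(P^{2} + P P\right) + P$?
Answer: $\frac{63682925355739}{9720879624} \approx 6551.1$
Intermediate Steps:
$J{\left(P \right)} = P + 2 P^{2}$ ($J{\left(P \right)} = \left(P^{2} + P^{2}\right) + P = 2 P^{2} + P = P + 2 P^{2}$)
$d{\left(B,K \right)} = \frac{K}{6} + \frac{B^{2}}{6}$ ($d{\left(B,K \right)} = \frac{B B + K}{6} = \frac{B^{2} + K}{6} = \frac{K + B^{2}}{6} = \frac{K}{6} + \frac{B^{2}}{6}$)
$D = - \frac{8277940709}{9720879624}$ ($D = \frac{\frac{1}{6} \left(-382\right) + \frac{\left(-114\right)^{2}}{6}}{\left(-344\right) \left(1 + 2 \left(-344\right)\right)} + \frac{141573}{-164532} = \frac{- \frac{191}{3} + \frac{1}{6} \cdot 12996}{\left(-344\right) \left(1 - 688\right)} + 141573 \left(- \frac{1}{164532}\right) = \frac{- \frac{191}{3} + 2166}{\left(-344\right) \left(-687\right)} - \frac{47191}{54844} = \frac{6307}{3 \cdot 236328} - \frac{47191}{54844} = \frac{6307}{3} \cdot \frac{1}{236328} - \frac{47191}{54844} = \frac{6307}{708984} - \frac{47191}{54844} = - \frac{8277940709}{9720879624} \approx -0.85156$)
$D - -6552 = - \frac{8277940709}{9720879624} - -6552 = - \frac{8277940709}{9720879624} + 6552 = \frac{63682925355739}{9720879624}$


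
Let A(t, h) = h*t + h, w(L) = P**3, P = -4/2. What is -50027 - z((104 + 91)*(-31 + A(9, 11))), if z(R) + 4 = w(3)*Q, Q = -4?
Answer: -50055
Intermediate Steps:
P = -2 (P = -4*1/2 = -2)
w(L) = -8 (w(L) = (-2)**3 = -8)
A(t, h) = h + h*t
z(R) = 28 (z(R) = -4 - 8*(-4) = -4 + 32 = 28)
-50027 - z((104 + 91)*(-31 + A(9, 11))) = -50027 - 1*28 = -50027 - 28 = -50055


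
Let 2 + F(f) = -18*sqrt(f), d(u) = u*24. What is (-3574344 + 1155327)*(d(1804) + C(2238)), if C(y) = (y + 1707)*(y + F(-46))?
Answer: -21442931097372 + 171774397170*I*sqrt(46) ≈ -2.1443e+13 + 1.165e+12*I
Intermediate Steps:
d(u) = 24*u
F(f) = -2 - 18*sqrt(f)
C(y) = (1707 + y)*(-2 + y - 18*I*sqrt(46)) (C(y) = (y + 1707)*(y + (-2 - 18*I*sqrt(46))) = (1707 + y)*(y + (-2 - 18*I*sqrt(46))) = (1707 + y)*(-2 + y - 18*I*sqrt(46)))
(-3574344 + 1155327)*(d(1804) + C(2238)) = (-3574344 + 1155327)*(24*1804 + (-3414 + 2238**2 + 1705*2238 - 30726*I*sqrt(46) - 18*I*2238*sqrt(46))) = -2419017*(43296 + (-3414 + 5008644 + 3815790 - 30726*I*sqrt(46) - 40284*I*sqrt(46))) = -2419017*(43296 + (8821020 - 71010*I*sqrt(46))) = -2419017*(8864316 - 71010*I*sqrt(46)) = -21442931097372 + 171774397170*I*sqrt(46)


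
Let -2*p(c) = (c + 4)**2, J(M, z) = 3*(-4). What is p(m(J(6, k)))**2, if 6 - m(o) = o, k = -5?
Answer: 58564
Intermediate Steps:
J(M, z) = -12
m(o) = 6 - o
p(c) = -(4 + c)**2/2 (p(c) = -(c + 4)**2/2 = -(4 + c)**2/2)
p(m(J(6, k)))**2 = (-(4 + (6 - 1*(-12)))**2/2)**2 = (-(4 + (6 + 12))**2/2)**2 = (-(4 + 18)**2/2)**2 = (-1/2*22**2)**2 = (-1/2*484)**2 = (-242)**2 = 58564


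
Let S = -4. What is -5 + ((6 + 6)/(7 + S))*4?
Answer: 11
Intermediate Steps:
-5 + ((6 + 6)/(7 + S))*4 = -5 + ((6 + 6)/(7 - 4))*4 = -5 + (12/3)*4 = -5 + (12*(1/3))*4 = -5 + 4*4 = -5 + 16 = 11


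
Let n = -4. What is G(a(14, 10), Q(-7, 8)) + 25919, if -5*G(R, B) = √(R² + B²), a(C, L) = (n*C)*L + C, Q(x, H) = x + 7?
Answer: 129049/5 ≈ 25810.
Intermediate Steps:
Q(x, H) = 7 + x
a(C, L) = C - 4*C*L (a(C, L) = (-4*C)*L + C = -4*C*L + C = C - 4*C*L)
G(R, B) = -√(B² + R²)/5 (G(R, B) = -√(R² + B²)/5 = -√(B² + R²)/5)
G(a(14, 10), Q(-7, 8)) + 25919 = -√((7 - 7)² + (14*(1 - 4*10))²)/5 + 25919 = -√(0² + (14*(1 - 40))²)/5 + 25919 = -√(0 + (14*(-39))²)/5 + 25919 = -√(0 + (-546)²)/5 + 25919 = -√(0 + 298116)/5 + 25919 = -√298116/5 + 25919 = -⅕*546 + 25919 = -546/5 + 25919 = 129049/5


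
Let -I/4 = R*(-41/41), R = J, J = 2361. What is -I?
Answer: -9444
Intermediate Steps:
R = 2361
I = 9444 (I = -9444*(-41/41) = -9444*(-41*1/41) = -9444*(-1) = -4*(-2361) = 9444)
-I = -1*9444 = -9444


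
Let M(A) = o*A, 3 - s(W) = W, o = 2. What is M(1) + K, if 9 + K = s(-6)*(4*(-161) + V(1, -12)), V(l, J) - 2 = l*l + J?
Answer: -5884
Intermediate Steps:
s(W) = 3 - W
V(l, J) = 2 + J + l**2 (V(l, J) = 2 + (l*l + J) = 2 + (l**2 + J) = 2 + (J + l**2) = 2 + J + l**2)
M(A) = 2*A
K = -5886 (K = -9 + (3 - 1*(-6))*(4*(-161) + (2 - 12 + 1**2)) = -9 + (3 + 6)*(-644 + (2 - 12 + 1)) = -9 + 9*(-644 - 9) = -9 + 9*(-653) = -9 - 5877 = -5886)
M(1) + K = 2*1 - 5886 = 2 - 5886 = -5884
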